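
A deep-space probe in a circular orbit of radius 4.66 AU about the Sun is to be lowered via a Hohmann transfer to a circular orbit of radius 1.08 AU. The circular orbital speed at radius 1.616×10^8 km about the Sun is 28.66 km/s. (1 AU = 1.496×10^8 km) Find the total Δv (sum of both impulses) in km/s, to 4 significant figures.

Δv = 13.19 km/s

From the circular-orbit relation v² = μ/r at r = 1.616×10^8 km: μ = v²r = (28.66)² × 1.616×10^8 = 1.32738×10^11 km³/s².
In km: r₁ = 4.66 × 1.496×10^8 = 6.97136×10^8 km; r₂ = 1.08 × 1.496×10^8 = 1.61568×10^8 km.
Transfer-ellipse semi-major axis a_t = (r₁ + r₂)/2 = (6.97136×10^8 + 1.61568×10^8)/2 = 4.29352×10^8 km.
Circular speed at r₁: v₁ = √(μ/r₁) = √(1.32738×10^11/6.97136×10^8) = 13.79870 km/s.
Transfer-orbit speed at r₁ (vis-viva): v_a = √[μ(2/r₁ − 1/a_t)] = 8.464651 km/s.
First burn Δv₁ = |v_a − v₁| = 5.3340 km/s.
At r₂, v₂ = √(μ/r₂) = 28.6628 km/s.
Transfer-orbit speed at r₂: v_p = √[μ(2/r₂ − 1/a_t)] = 36.5234 km/s.
Second burn Δv₂ = |v₂ − v_p| = 7.8606 km/s.
Total Δv = Δv₁ + Δv₂ = 13.19 km/s.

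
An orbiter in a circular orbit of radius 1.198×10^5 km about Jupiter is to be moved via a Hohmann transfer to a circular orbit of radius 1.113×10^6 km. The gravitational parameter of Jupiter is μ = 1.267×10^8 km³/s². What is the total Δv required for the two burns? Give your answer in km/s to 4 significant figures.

The Hohmann ellipse has a_t = (r₁ + r₂)/2 = 6.164×10^5 km.
At r₁ the circular-orbit speed is v₁ = √(μ/r₁) = 32.5207 km/s.
Transfer-orbit speed at r₁ (vis-viva): v_p = √[μ(2/r₁ − 1/a_t)] = 43.6995 km/s.
First burn Δv₁ = |v_p − v₁| = 11.179 km/s.
At r₂, v₂ = √(μ/r₂) = 10.6694 km/s.
Transfer-orbit speed at r₂: v_a = √[μ(2/r₂ − 1/a_t)] = 4.70368 km/s.
Second burn Δv₂ = |v₂ − v_a| = 5.9657 km/s.
Δv = Δv₁ + Δv₂ = 11.179 + 5.9657 = 17.14 km/s.

Δv = 17.14 km/s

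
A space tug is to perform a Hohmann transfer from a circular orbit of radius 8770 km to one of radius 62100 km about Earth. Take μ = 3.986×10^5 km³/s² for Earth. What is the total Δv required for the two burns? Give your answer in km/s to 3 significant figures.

Semi-major axis of the transfer orbit: a_t = (8770 + 62100)/2 = 35435 km.
Circular speed at r₁: v₁ = √(μ/r₁) = √(3.986×10^5/8770) = 6.742 km/s.
On the transfer ellipse at r₁, vis-viva equation gives v_p = √[μ(2/r₁ − 1/a_t)] = 8.925 km/s.
First burn Δv₁ = |v_p − v₁| = 2.183 km/s.
At r₂, v₂ = √(μ/r₂) = 2.5335 km/s.
Transfer-orbit speed at r₂: v_a = √[μ(2/r₂ − 1/a_t)] = 1.2604 km/s.
Second burn Δv₂ = |v₂ − v_a| = 1.273 km/s.
Δv = Δv₁ + Δv₂ = 2.183 + 1.273 = 3.456 km/s.

Δv = 3.46 km/s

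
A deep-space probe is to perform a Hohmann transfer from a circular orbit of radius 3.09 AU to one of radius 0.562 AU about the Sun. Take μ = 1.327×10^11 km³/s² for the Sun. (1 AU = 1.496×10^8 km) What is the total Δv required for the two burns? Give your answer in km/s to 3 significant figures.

Δv = 19.5 km/s

In km: r₁ = 3.09 × 1.496×10^8 = 4.62264×10^8 km; r₂ = 0.562 × 1.496×10^8 = 8.40752×10^7 km.
Semi-major axis of the transfer orbit: a_t = (4.62264×10^8 + 8.40752×10^7)/2 = 2.731696×10^8 km.
At r₁ the circular-orbit speed is v₁ = √(μ/r₁) = 16.943 km/s.
Transfer-orbit speed at r₁ (vis-viva): v_a = √[μ(2/r₁ − 1/a_t)] = 9.3996 km/s.
First burn Δv₁ = |v_a − v₁| = 7.5434 km/s.
At r₂, v₂ = √(μ/r₂) = 39.72844 km/s.
Transfer-orbit speed at r₂: v_p = √[μ(2/r₂ − 1/a_t)] = 51.68093 km/s.
Second burn Δv₂ = |v₂ − v_p| = 11.952 km/s.
Δv = Δv₁ + Δv₂ = 7.5434 + 11.952 = 19.50 km/s.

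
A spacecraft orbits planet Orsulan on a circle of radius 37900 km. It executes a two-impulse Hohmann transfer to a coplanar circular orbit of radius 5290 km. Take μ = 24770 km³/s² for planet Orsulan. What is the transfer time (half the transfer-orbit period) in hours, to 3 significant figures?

t = 17.6 hours

Semi-major axis of the transfer orbit: a_t = (37900 + 5290)/2 = 21595 km.
Half the transfer-orbit period gives t = π√(a_t³/μ) = 63350 s.
Converting: 63350 s ÷ 3600 s/hour = 17.6 hours.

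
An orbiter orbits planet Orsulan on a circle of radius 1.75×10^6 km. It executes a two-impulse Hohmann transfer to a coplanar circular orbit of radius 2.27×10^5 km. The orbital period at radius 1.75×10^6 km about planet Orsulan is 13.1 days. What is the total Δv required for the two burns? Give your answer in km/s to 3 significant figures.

From Kepler's third law T² = 4π²r³/μ at r = 1.75×10^6 km, T = 13.1 days = 13.1 × 86400 s = 1.13184×10^6 s: μ = 4π²r³/T² = 1.65160×10^8 km³/s².
The Hohmann ellipse has a_t = (r₁ + r₂)/2 = 9.885×10^5 km.
At r₁ the circular-orbit speed is v₁ = √(μ/r₁) = 9.7148 km/s.
On the transfer ellipse at r₁, vis-viva gives v_a = √[μ(2/r₁ − 1/a_t)] = 4.6554 km/s.
First burn Δv₁ = |v_a − v₁| = 5.0594 km/s.
At r₂, v₂ = √(μ/r₂) = 26.9736 km/s.
Transfer-orbit speed at r₂: v_p = √[μ(2/r₂ − 1/a_t)] = 35.8897 km/s.
Second burn Δv₂ = |v₂ − v_p| = 8.9161 km/s.
Total Δv = Δv₁ + Δv₂ = 13.98 km/s.

Δv = 14.0 km/s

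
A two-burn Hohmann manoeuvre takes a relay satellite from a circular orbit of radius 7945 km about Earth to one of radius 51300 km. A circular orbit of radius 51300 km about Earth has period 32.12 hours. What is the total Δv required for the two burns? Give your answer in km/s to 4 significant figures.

From Kepler's third law T² = 4π²r³/μ at r = 51300 km, T = 32.12 hours = 32.12 × 3600 s = 1.15632×10^5 s: μ = 4π²r³/T² = 3.98617×10^5 km³/s².
Semi-major axis of the transfer orbit: a_t = (7945 + 51300)/2 = 29622.5 km.
At r₁ the circular-orbit speed is v₁ = √(μ/r₁) = 7.083 km/s.
Transfer-orbit speed at r₁ (vis-viva): v_p = √[μ(2/r₁ − 1/a_t)] = 9.321 km/s.
First burn Δv₁ = |v_p − v₁| = 2.238 km/s.
At r₂, v₂ = √(μ/r₂) = 2.788 km/s.
Transfer-orbit speed at r₂: v_a = √[μ(2/r₂ − 1/a_t)] = 1.444 km/s.
Second burn Δv₂ = |v₂ − v_a| = 1.344 km/s.
Δv = Δv₁ + Δv₂ = 2.238 + 1.344 = 3.582 km/s.

Δv = 3.582 km/s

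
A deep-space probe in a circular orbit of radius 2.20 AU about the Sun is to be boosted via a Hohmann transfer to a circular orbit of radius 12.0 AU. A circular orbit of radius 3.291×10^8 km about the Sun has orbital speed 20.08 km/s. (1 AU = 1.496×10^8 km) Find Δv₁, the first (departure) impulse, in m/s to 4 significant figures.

From the circular-orbit relation v² = μ/r at r = 3.291×10^8 km: μ = v²r = (20.08)² × 3.291×10^8 = 1.32695×10^11 km³/s².
In km: r₁ = 2.20 × 1.496×10^8 = 3.2912×10^8 km; r₂ = 12.0 × 1.496×10^8 = 1.7952×10^9 km.
Transfer-ellipse semi-major axis a_t = (r₁ + r₂)/2 = (3.2912×10^8 + 1.7952×10^9)/2 = 1.06216×10^9 km.
On the circular orbit at r = 3.2912×10^8 km, v_c = √(μ/r) = 20.079 km/s.
Transfer-orbit speed at the same r (vis-viva, a = a_t): v_t = √[μ(2/r − 1/a_t)] = 26.104 km/s.
Δv₁ = |v_t − v_c| = |26.104 − 20.079| = 6.025 km/s.

Δv₁ = 6025 m/s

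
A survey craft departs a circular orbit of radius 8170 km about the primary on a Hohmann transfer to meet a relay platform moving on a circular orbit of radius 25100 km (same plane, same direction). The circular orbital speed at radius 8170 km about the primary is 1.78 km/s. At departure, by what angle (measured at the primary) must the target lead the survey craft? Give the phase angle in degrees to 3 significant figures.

φ = 82.9°

From the circular-orbit relation v² = μ/r at r = 8170 km: μ = v²r = (1.78)² × 8170 = 25885.8 km³/s².
The Hohmann ellipse has a_t = (r₁ + r₂)/2 = 16635 km.
The half-period of the transfer ellipse is t = π√(a_t³/μ) = 41890 s.
Target angular speed ω₂ = √(μ/r₂³) = 4.046×10^-5 rad/s.
Angle swept by the target during transfer: ω₂·t = 1.695 rad = 97.12°.
The survey craft traverses 180° on the transfer ellipse, so the target must lead by 180° − 97.12° = 82.9°.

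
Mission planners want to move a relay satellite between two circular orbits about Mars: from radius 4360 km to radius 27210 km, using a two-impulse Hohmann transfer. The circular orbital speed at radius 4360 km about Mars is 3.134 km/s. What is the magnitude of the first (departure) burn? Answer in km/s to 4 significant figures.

Δv₁ = 0.9807 km/s

From the circular-orbit relation v² = μ/r at r = 4360 km: μ = v²r = (3.134)² × 4360 = 42823.7 km³/s².
Semi-major axis of the transfer orbit: a_t = (4360 + 27210)/2 = 15785 km.
On the circular orbit at r = 4360 km, v_c = √(μ/r) = 3.1340 km/s.
Transfer-orbit speed at the same r (vis-viva, a = a_t): v_t = √[μ(2/r − 1/a_t)] = 4.1147 km/s.
Δv₁ = |v_t − v_c| = |4.1147 − 3.1340| = 0.9807 km/s.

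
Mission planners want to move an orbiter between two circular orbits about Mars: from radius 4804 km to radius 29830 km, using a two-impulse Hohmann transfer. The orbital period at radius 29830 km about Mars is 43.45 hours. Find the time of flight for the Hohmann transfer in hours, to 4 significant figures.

t = 9.609 hours

From Kepler's third law T² = 4π²r³/μ at r = 29830 km, T = 43.45 hours = 43.45 × 3600 s = 1.5642×10^5 s: μ = 4π²r³/T² = 42828.7 km³/s².
Semi-major axis of the transfer orbit: a_t = (4804 + 29830)/2 = 17317 km.
By Kepler's third law the transfer-orbit period is T = 2π√(a_t³/μ), so t = T/2 = 34593 s.
Converting: 34593 s ÷ 3600 s/hour = 9.609 hours.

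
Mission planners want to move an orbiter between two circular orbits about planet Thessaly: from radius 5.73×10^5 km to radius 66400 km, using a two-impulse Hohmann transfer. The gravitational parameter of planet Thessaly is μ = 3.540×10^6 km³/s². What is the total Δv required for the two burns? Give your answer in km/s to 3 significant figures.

Δv = 3.83 km/s

The Hohmann ellipse has a_t = (r₁ + r₂)/2 = 3.197×10^5 km.
Circular speed at r₁: v₁ = √(μ/r₁) = √(3.540×10^6/5.730×10^5) = 2.4856 km/s.
On the transfer ellipse at r₁, v² = μ(2/r − 1/a) gives v_a = √[μ(2/r₁ − 1/a_t)] = 1.1328 km/s.
First burn Δv₁ = |v_a − v₁| = 1.3528 km/s.
Circular speed at r₂: v₂ = √(μ/r₂) = 7.3016 km/s.
Transfer-orbit speed at r₂: v_p = √[μ(2/r₂ − 1/a_t)] = 9.7752 km/s.
Second burn Δv₂ = |v₂ − v_p| = 2.4736 km/s.
Total Δv = Δv₁ + Δv₂ = 3.826 km/s.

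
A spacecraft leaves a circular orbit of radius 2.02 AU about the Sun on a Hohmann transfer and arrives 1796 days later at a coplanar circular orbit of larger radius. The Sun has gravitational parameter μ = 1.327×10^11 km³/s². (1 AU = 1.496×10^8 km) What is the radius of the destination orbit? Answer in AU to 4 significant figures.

r₂ = 7.160 AU

In km: r₁ = 2.02 × 1.496×10^8 = 3.02192×10^8 km.
Transfer time t = 1796 days = 1.551744×10^8 s, and t = π√(a_t³/μ).
So a_t = (μ t²/π²)^(1/3) = (1.327×10^11 × (1.551744×10^8)² / π²)^(1/3) = 6.8665×10^8 km.
Since a_t = (r₁ + r₂)/2, r₂ = 2a_t − r₁ = 2×6.8665×10^8 − 3.02192×10^8 = 1.071108×10^9 km.
In AU: r₂ = 1.071108×10^9 / 1.496×10^8 = 7.160 AU.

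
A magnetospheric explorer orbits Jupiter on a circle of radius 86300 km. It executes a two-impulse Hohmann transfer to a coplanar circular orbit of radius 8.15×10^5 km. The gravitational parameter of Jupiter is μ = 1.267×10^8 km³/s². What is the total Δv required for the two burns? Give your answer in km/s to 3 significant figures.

Δv = 20.2 km/s

Semi-major axis of the transfer orbit: a_t = (86300 + 8.150×10^5)/2 = 4.5065×10^5 km.
At r₁ the circular-orbit speed is v₁ = √(μ/r₁) = 38.32 km/s.
Transfer-orbit speed at r₁ (v² = μ(2/r − 1/a)): v_p = √[μ(2/r₁ − 1/a_t)] = 51.53 km/s.
First burn Δv₁ = |v_p − v₁| = 13.21 km/s.
Circular speed at r₂: v₂ = √(μ/r₂) = 12.468 km/s.
Transfer-orbit speed at r₂: v_a = √[μ(2/r₂ − 1/a_t)] = 5.4563 km/s.
Second burn Δv₂ = |v₂ − v_a| = 7.012 km/s.
Total Δv = Δv₁ + Δv₂ = 20.22 km/s.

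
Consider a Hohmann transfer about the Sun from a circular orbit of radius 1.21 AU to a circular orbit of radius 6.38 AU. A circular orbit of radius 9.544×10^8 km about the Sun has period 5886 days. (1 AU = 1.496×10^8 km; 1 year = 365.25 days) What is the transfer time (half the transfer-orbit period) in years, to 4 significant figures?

t = 3.697 years

From Kepler's third law T² = 4π²r³/μ at r = 9.544×10^8 km, T = 5886 days = 5886 × 86400 s = 5.085504×10^8 s: μ = 4π²r³/T² = 1.32704×10^11 km³/s².
In km: r₁ = 1.21 × 1.496×10^8 = 1.81016×10^8 km; r₂ = 6.38 × 1.496×10^8 = 9.54448×10^8 km.
The Hohmann ellipse has a_t = (r₁ + r₂)/2 = 5.67732×10^8 km.
By Kepler's third law the transfer-orbit period is T = 2π√(a_t³/μ), so t = T/2 = 1.1666×10^8 s.
Converting: 1.1666×10^8 s ÷ 3.15576×10^7 s/year (365.25 × 86400) = 3.697 years.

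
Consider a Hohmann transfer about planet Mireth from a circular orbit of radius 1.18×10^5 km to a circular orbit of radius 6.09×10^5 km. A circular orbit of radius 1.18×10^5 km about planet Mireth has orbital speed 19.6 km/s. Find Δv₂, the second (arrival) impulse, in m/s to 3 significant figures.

From the circular-orbit relation v² = μ/r at r = 1.18×10^5 km: μ = v²r = (19.6)² × 1.18×10^5 = 4.53309×10^7 km³/s².
Semi-major axis of the transfer orbit: a_t = (1.180×10^5 + 6.090×10^5)/2 = 3.635×10^5 km.
On the circular orbit at r = 6.090×10^5 km, v_c = √(μ/r) = 8.628 km/s.
Transfer-orbit speed at the same r (vis-viva, a = a_t): v_t = √[μ(2/r − 1/a_t)] = 4.916 km/s.
Δv₂ = |v_t − v_c| = |4.916 − 8.628| = 3.712 km/s.

Δv₂ = 3710 m/s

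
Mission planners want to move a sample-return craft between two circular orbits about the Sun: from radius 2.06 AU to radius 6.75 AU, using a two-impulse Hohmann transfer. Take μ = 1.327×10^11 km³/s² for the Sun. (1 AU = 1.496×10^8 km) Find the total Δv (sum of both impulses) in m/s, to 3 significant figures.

In km: r₁ = 2.06 × 1.496×10^8 = 3.08176×10^8 km; r₂ = 6.75 × 1.496×10^8 = 1.0098×10^9 km.
Transfer-ellipse semi-major axis a_t = (r₁ + r₂)/2 = (3.08176×10^8 + 1.0098×10^9)/2 = 6.58988×10^8 km.
Circular speed at r₁: v₁ = √(μ/r₁) = √(1.327×10^11/3.08176×10^8) = 20.751 km/s.
On the transfer ellipse at r₁, vis-viva gives v_p = √[μ(2/r₁ − 1/a_t)] = 25.687 km/s.
First burn Δv₁ = |v_p − v₁| = 4.936 km/s.
Circular speed at r₂: v₂ = √(μ/r₂) = 11.4635 km/s.
Transfer-orbit speed at r₂: v_a = √[μ(2/r₂ − 1/a_t)] = 7.83932 km/s.
Second burn Δv₂ = |v₂ − v_a| = 3.624 km/s.
Δv = Δv₁ + Δv₂ = 4.936 + 3.624 = 8.560 km/s.

Δv = 8560 m/s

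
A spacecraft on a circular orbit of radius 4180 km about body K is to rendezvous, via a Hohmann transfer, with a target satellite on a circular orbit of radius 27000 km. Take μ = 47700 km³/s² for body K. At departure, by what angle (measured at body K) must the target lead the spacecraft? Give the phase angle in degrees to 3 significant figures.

The Hohmann ellipse has a_t = (r₁ + r₂)/2 = 15590 km.
Transfer time t = π√(a_t³/μ) = 28000 s.
The target's mean motion on its circular orbit is ω₂ = √(μ/r₂³) = 4.923×10^-5 rad/s.
Angle swept by the target during transfer: ω₂·t = 1.3784 rad = 78.98°.
The spacecraft traverses 180° on the transfer ellipse, so the target must lead by 180° − 78.98° = 101°.

φ = 101°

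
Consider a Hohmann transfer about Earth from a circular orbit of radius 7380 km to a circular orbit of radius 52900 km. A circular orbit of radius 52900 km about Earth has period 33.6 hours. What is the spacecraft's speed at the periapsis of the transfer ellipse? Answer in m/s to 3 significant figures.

From Kepler's third law T² = 4π²r³/μ at r = 52900 km, T = 33.6 hours = 33.6 × 3600 s = 1.2096×10^5 s: μ = 4π²r³/T² = 3.99432×10^5 km³/s².
Transfer-ellipse semi-major axis a_t = (r₁ + r₂)/2 = (7380 + 52900)/2 = 30140 km.
The periapsis of the transfer ellipse is at r = 7380 km.
Applying v² = μ(2/r − 1/a_t): v = 9.747 km/s.

v = 9750 m/s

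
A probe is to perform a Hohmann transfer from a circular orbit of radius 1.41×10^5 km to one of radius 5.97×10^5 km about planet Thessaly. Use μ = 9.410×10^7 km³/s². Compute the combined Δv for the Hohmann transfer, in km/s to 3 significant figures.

The Hohmann ellipse has a_t = (r₁ + r₂)/2 = 3.690×10^5 km.
Circular speed at r₁: v₁ = √(μ/r₁) = √(9.410×10^7/1.410×10^5) = 25.8336 km/s.
Transfer-orbit speed at r₁ (vis-viva equation): v_p = √[μ(2/r₁ − 1/a_t)] = 32.8594 km/s.
First burn Δv₁ = |v_p − v₁| = 7.026 km/s.
Circular speed at r₂: v₂ = √(μ/r₂) = 12.555 km/s.
Transfer-orbit speed at r₂: v_a = √[μ(2/r₂ − 1/a_t)] = 7.7608 km/s.
Second burn Δv₂ = |v₂ − v_a| = 4.794 km/s.
Total Δv = Δv₁ + Δv₂ = 11.82 km/s.

Δv = 11.8 km/s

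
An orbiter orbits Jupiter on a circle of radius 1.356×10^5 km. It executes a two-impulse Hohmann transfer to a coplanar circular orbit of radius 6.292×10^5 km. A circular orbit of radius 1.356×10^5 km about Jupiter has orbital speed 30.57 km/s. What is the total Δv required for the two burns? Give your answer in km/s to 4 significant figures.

Δv = 14.38 km/s

From the circular-orbit relation v² = μ/r at r = 1.356×10^5 km: μ = v²r = (30.57)² × 1.356×10^5 = 1.26722×10^8 km³/s².
The Hohmann ellipse has a_t = (r₁ + r₂)/2 = 3.824×10^5 km.
At r₁ the circular-orbit speed is v₁ = √(μ/r₁) = 30.570 km/s.
Transfer-orbit speed at r₁ (vis-viva): v_p = √[μ(2/r₁ − 1/a_t)] = 39.213 km/s.
First burn Δv₁ = |v_p − v₁| = 8.643 km/s.
At r₂, v₂ = √(μ/r₂) = 14.192 km/s.
Transfer-orbit speed at r₂: v_a = √[μ(2/r₂ − 1/a_t)] = 8.4509 km/s.
Second burn Δv₂ = |v₂ − v_a| = 5.741 km/s.
Total Δv = Δv₁ + Δv₂ = 14.38 km/s.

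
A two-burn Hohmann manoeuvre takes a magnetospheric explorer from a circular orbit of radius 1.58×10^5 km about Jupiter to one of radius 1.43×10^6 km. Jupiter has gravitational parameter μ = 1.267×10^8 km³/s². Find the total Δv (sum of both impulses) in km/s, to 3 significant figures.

Semi-major axis of the transfer orbit: a_t = (1.580×10^5 + 1.430×10^6)/2 = 7.940×10^5 km.
At r₁ the circular-orbit speed is v₁ = √(μ/r₁) = 28.318 km/s.
Transfer-orbit speed at r₁ (v² = μ(2/r − 1/a)): v_p = √[μ(2/r₁ − 1/a_t)] = 38.003 km/s.
First burn Δv₁ = |v_p − v₁| = 9.685 km/s.
At r₂, v₂ = √(μ/r₂) = 9.413 km/s.
Transfer-orbit speed at r₂: v_a = √[μ(2/r₂ − 1/a_t)] = 4.199 km/s.
Second burn Δv₂ = |v₂ − v_a| = 5.214 km/s.
Δv = Δv₁ + Δv₂ = 9.685 + 5.214 = 14.90 km/s.

Δv = 14.9 km/s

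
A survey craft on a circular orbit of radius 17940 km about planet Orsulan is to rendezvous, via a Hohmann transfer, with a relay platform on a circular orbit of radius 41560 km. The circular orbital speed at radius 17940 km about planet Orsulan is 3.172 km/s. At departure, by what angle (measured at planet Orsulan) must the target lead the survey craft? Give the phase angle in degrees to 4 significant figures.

φ = 70.98°

From the circular-orbit relation v² = μ/r at r = 17940 km: μ = v²r = (3.172)² × 17940 = 1.80505×10^5 km³/s².
Transfer-ellipse semi-major axis a_t = (r₁ + r₂)/2 = (17940 + 41560)/2 = 29750 km.
Transfer time t = π√(a_t³/μ) = 37940 s.
Target angular speed ω₂ = √(μ/r₂³) = 5.015×10^-5 rad/s.
Angle swept by the target during transfer: ω₂·t = 1.9027 rad = 109.02°.
Arrival is 180° from departure on the ellipse, so φ = 180° − 109.02° = 70.98°.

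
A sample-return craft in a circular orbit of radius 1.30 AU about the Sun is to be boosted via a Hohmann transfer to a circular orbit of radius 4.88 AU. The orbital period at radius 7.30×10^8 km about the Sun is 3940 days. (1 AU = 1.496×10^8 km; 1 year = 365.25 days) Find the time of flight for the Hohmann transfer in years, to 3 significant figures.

t = 2.72 years

From Kepler's third law T² = 4π²r³/μ at r = 7.30×10^8 km, T = 3940 days = 3940 × 86400 s = 3.40416×10^8 s: μ = 4π²r³/T² = 1.32528×10^11 km³/s².
In km: r₁ = 1.30 × 1.496×10^8 = 1.9448×10^8 km; r₂ = 4.88 × 1.496×10^8 = 7.30048×10^8 km.
Semi-major axis of the transfer orbit: a_t = (1.9448×10^8 + 7.30048×10^8)/2 = 4.62264×10^8 km.
By Kepler's third law the transfer-orbit period is T = 2π√(a_t³/μ), so t = T/2 = 8.577×10^7 s.
Converting: 8.577×10^7 s ÷ 3.15576×10^7 s/year (365.25 × 86400) = 2.72 years.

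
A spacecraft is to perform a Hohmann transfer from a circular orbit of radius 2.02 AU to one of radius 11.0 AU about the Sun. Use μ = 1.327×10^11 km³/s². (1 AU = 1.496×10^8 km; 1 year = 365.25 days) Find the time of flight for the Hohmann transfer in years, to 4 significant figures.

In km: r₁ = 2.02 × 1.496×10^8 = 3.02192×10^8 km; r₂ = 11.0 × 1.496×10^8 = 1.6456×10^9 km.
Transfer-ellipse semi-major axis a_t = (r₁ + r₂)/2 = (3.02192×10^8 + 1.6456×10^9)/2 = 9.73896×10^8 km.
Transfer time t = π√(a_t³/μ) = π√((9.73896×10^8)³ / 1.327×10^11) = 2.6211×10^8 s.
Converting: 2.6211×10^8 s ÷ 3.15576×10^7 s/year (365.25 × 86400) = 8.306 years.

t = 8.306 years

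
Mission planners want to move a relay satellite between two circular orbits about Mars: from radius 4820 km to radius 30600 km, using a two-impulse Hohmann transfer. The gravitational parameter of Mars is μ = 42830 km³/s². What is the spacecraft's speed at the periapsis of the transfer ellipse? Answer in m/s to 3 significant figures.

v = 3920 m/s

Transfer-ellipse semi-major axis a_t = (r₁ + r₂)/2 = (4820 + 30600)/2 = 17710 km.
At periapsis, r = 4820 km.
Vis-viva: v = √[μ(2/r − 1/a_t)] = √[42830 × (2/4820 − 1/17710)] = 3.918 km/s.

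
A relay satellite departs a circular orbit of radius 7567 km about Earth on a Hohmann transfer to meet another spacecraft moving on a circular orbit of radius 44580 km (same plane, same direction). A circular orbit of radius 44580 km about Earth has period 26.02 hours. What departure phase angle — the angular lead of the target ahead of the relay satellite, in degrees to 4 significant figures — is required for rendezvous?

φ = 99.49°

From Kepler's third law T² = 4π²r³/μ at r = 44580 km, T = 26.02 hours = 26.02 × 3600 s = 93672 s: μ = 4π²r³/T² = 3.98621×10^5 km³/s².
Transfer-ellipse semi-major axis a_t = (r₁ + r₂)/2 = (7567 + 44580)/2 = 26073.5 km.
The half-period of the transfer ellipse is t = π√(a_t³/μ) = 20949 s.
Target angular speed ω₂ = √(μ/r₂³) = 6.7076×10^-5 rad/s.
Angle swept by the target during transfer: ω₂·t = 1.4052 rad = 80.51°.
The relay satellite traverses 180° on the transfer ellipse, so the target must lead by 180° − 80.51° = 99.49°.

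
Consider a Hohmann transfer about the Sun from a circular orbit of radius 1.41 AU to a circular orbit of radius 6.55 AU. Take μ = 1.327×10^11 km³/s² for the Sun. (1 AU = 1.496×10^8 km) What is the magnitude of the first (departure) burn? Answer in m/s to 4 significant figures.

Δv₁ = 7095 m/s

In km: r₁ = 1.41 × 1.496×10^8 = 2.10936×10^8 km; r₂ = 6.55 × 1.496×10^8 = 9.7988×10^8 km.
The Hohmann ellipse has a_t = (r₁ + r₂)/2 = 5.95408×10^8 km.
On the circular orbit at r = 2.10936×10^8 km, v_c = √(μ/r) = 25.082 km/s.
Vis-viva on the transfer ellipse at r = 2.10936×10^8 km gives v_t = √[μ(2/r − 1/a_t)] = 32.177 km/s.
Δv₁ = |v_t − v_c| = |32.177 − 25.082| = 7.095 km/s.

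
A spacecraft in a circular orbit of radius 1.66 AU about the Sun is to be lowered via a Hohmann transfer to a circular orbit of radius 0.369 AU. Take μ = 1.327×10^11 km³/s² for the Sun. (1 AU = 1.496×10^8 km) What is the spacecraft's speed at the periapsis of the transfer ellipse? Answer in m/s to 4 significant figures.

v = 62720 m/s

In km: r₁ = 1.66 × 1.496×10^8 = 2.48336×10^8 km; r₂ = 0.369 × 1.496×10^8 = 5.52024×10^7 km.
The Hohmann ellipse has a_t = (r₁ + r₂)/2 = 1.517692×10^8 km.
At periapsis, r = 5.52024×10^7 km.
From the vis-viva equation, v = √[μ(2/r − 1/a_t)] = 62.72 km/s.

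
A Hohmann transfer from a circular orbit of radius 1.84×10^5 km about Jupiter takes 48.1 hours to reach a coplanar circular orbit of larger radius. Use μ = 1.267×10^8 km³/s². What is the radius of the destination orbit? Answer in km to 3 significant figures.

r₂ = 1.27×10^6 km

Transfer time t = 48.1 hours = 1.7316×10^5 s, and t = π√(a_t³/μ).
So a_t = (μ t²/π²)^(1/3) = (1.267×10^8 × (1.7316×10^5)² / π²)^(1/3) = 7.2743×10^5 km.
Since a_t = (r₁ + r₂)/2, r₂ = 2a_t − r₁ = 2×7.2743×10^5 − 1.840×10^5 = 1.27086×10^6 km.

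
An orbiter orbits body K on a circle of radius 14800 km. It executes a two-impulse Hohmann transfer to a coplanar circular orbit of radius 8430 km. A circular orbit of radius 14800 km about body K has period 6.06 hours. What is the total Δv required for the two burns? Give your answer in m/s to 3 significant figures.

Δv = 1360 m/s

From Kepler's third law T² = 4π²r³/μ at r = 14800 km, T = 6.06 hours = 6.06 × 3600 s = 21816 s: μ = 4π²r³/T² = 2.68902×10^5 km³/s².
Transfer-ellipse semi-major axis a_t = (r₁ + r₂)/2 = (14800 + 8430)/2 = 11615 km.
Circular speed at r₁: v₁ = √(μ/r₁) = √(2.68902×10^5/14800) = 4.2625 km/s.
Transfer-orbit speed at r₁ (v² = μ(2/r − 1/a)): v_a = √[μ(2/r₁ − 1/a_t)] = 3.6314 km/s.
First burn Δv₁ = |v_a − v₁| = 0.6311 km/s.
Circular speed at r₂: v₂ = √(μ/r₂) = 5.6479 km/s.
Transfer-orbit speed at r₂: v_p = √[μ(2/r₂ − 1/a_t)] = 6.3754 km/s.
Second burn Δv₂ = |v₂ − v_p| = 0.7275 km/s.
Total Δv = Δv₁ + Δv₂ = 1.359 km/s.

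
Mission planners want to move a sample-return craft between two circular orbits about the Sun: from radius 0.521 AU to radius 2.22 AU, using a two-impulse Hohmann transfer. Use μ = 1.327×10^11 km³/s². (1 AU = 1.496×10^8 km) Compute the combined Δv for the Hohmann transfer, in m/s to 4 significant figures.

Δv = 18920 m/s

In km: r₁ = 0.521 × 1.496×10^8 = 7.79416×10^7 km; r₂ = 2.22 × 1.496×10^8 = 3.32112×10^8 km.
Semi-major axis of the transfer orbit: a_t = (7.79416×10^7 + 3.32112×10^8)/2 = 2.050268×10^8 km.
At r₁ the circular-orbit speed is v₁ = √(μ/r₁) = 41.2621 km/s.
Transfer-orbit speed at r₁ (v² = μ(2/r − 1/a)): v_p = √[μ(2/r₁ − 1/a_t)] = 52.5155 km/s.
First burn Δv₁ = |v_p − v₁| = 11.253 km/s.
Circular speed at r₂: v₂ = √(μ/r₂) = 19.9891 km/s.
Transfer-orbit speed at r₂: v_a = √[μ(2/r₂ − 1/a_t)] = 12.3246 km/s.
Second burn Δv₂ = |v₂ − v_a| = 7.6645 km/s.
Δv = Δv₁ + Δv₂ = 11.253 + 7.6645 = 18.92 km/s.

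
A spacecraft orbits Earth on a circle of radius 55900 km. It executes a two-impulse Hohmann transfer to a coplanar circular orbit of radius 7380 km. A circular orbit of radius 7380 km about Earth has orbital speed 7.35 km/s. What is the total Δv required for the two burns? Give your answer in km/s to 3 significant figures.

Δv = 3.80 km/s

From the circular-orbit relation v² = μ/r at r = 7380 km: μ = v²r = (7.35)² × 7380 = 3.98686×10^5 km³/s².
Semi-major axis of the transfer orbit: a_t = (55900 + 7380)/2 = 31640 km.
Circular speed at r₁: v₁ = √(μ/r₁) = √(3.98686×10^5/55900) = 2.6706 km/s.
Transfer-orbit speed at r₁ (vis-viva equation): v_a = √[μ(2/r₁ − 1/a_t)] = 1.2898 km/s.
First burn Δv₁ = |v_a − v₁| = 1.3808 km/s.
At r₂, v₂ = √(μ/r₂) = 7.3500 km/s.
Transfer-orbit speed at r₂: v_p = √[μ(2/r₂ − 1/a_t)] = 9.7696 km/s.
Second burn Δv₂ = |v₂ − v_p| = 2.4196 km/s.
Δv = Δv₁ + Δv₂ = 1.3808 + 2.4196 = 3.800 km/s.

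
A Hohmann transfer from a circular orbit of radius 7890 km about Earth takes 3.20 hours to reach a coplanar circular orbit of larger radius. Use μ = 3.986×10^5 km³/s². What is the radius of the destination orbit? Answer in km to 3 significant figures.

Transfer time t = 3.20 hours = 11520 s, and t = π√(a_t³/μ).
So a_t = (μ t²/π²)^(1/3) = (3.986×10^5 × (11520)² / π²)^(1/3) = 17500 km.
Since a_t = (r₁ + r₂)/2, r₂ = 2a_t − r₁ = 2×17500 − 7890 = 27110 km.

r₂ = 27100 km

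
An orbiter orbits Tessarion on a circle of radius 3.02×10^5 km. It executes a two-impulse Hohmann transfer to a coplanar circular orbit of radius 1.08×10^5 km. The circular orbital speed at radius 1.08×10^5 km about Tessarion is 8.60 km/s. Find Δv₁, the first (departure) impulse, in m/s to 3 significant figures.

Δv₁ = 1410 m/s

From the circular-orbit relation v² = μ/r at r = 1.08×10^5 km: μ = v²r = (8.60)² × 1.08×10^5 = 7.98768×10^6 km³/s².
Semi-major axis of the transfer orbit: a_t = (3.020×10^5 + 1.080×10^5)/2 = 2.050×10^5 km.
Circular speed at r = 3.020×10^5 km: v_c = √(μ/r) = 5.143 km/s.
Vis-viva on the transfer ellipse at r = 3.020×10^5 km gives v_t = √[μ(2/r − 1/a_t)] = 3.733 km/s.
Δv₁ = |v_t − v_c| = |3.733 − 5.143| = 1.410 km/s.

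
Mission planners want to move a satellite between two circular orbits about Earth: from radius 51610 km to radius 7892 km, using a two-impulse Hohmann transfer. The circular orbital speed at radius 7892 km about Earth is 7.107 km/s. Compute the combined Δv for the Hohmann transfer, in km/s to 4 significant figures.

From the circular-orbit relation v² = μ/r at r = 7892 km: μ = v²r = (7.107)² × 7892 = 3.98621×10^5 km³/s².
The Hohmann ellipse has a_t = (r₁ + r₂)/2 = 29751 km.
Circular speed at r₁: v₁ = √(μ/r₁) = √(3.98621×10^5/51610) = 2.7792 km/s.
On the transfer ellipse at r₁, v² = μ(2/r − 1/a) gives v_a = √[μ(2/r₁ − 1/a_t)] = 1.4314 km/s.
First burn Δv₁ = |v_a − v₁| = 1.3478 km/s.
Circular speed at r₂: v₂ = √(μ/r₂) = 7.1070 km/s.
Transfer-orbit speed at r₂: v_p = √[μ(2/r₂ − 1/a_t)] = 9.3606 km/s.
Second burn Δv₂ = |v₂ − v_p| = 2.2536 km/s.
Δv = Δv₁ + Δv₂ = 1.3478 + 2.2536 = 3.601 km/s.

Δv = 3.601 km/s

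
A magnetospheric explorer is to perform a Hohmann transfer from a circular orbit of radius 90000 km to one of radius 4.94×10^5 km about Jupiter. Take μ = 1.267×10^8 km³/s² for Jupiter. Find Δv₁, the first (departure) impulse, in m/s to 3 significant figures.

Δv₁ = 11300 m/s

The Hohmann ellipse has a_t = (r₁ + r₂)/2 = 2.920×10^5 km.
Circular speed at r = 90000 km: v_c = √(μ/r) = 37.52 km/s.
Transfer-orbit speed at the same r (vis-viva, a = a_t): v_t = √[μ(2/r − 1/a_t)] = 48.80 km/s.
Δv₁ = |v_t − v_c| = |48.80 − 37.52| = 11.28 km/s.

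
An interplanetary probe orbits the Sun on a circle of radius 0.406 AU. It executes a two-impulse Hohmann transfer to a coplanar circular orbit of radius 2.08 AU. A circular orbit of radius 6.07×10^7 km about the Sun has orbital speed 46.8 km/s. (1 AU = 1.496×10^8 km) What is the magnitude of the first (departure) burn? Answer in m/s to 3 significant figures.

From the circular-orbit relation v² = μ/r at r = 6.07×10^7 km: μ = v²r = (46.8)² × 6.07×10^7 = 1.32948×10^11 km³/s².
In km: r₁ = 0.406 × 1.496×10^8 = 6.07376×10^7 km; r₂ = 2.08 × 1.496×10^8 = 3.11168×10^8 km.
The Hohmann ellipse has a_t = (r₁ + r₂)/2 = 1.859528×10^8 km.
On the circular orbit at r = 6.07376×10^7 km, v_c = √(μ/r) = 46.7855 km/s.
Vis-viva on the transfer ellipse at r = 6.07376×10^7 km gives v_t = √[μ(2/r − 1/a_t)] = 60.5212 km/s.
Δv₁ = |v_t − v_c| = |60.5212 − 46.7855| = 13.74 km/s.

Δv₁ = 13700 m/s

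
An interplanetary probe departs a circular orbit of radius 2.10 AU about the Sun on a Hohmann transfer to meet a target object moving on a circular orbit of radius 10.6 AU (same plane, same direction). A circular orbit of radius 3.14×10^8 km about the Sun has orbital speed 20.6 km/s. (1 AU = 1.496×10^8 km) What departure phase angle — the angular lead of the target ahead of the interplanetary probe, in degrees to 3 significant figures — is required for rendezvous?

φ = 96.5°

From the circular-orbit relation v² = μ/r at r = 3.14×10^8 km: μ = v²r = (20.6)² × 3.14×10^8 = 1.33249×10^11 km³/s².
In km: r₁ = 2.10 × 1.496×10^8 = 3.1416×10^8 km; r₂ = 10.6 × 1.496×10^8 = 1.58576×10^9 km.
The Hohmann ellipse has a_t = (r₁ + r₂)/2 = 9.4996×10^8 km.
Transfer time t = π√(a_t³/μ) = 2.51986×10^8 s.
The target's mean motion on its circular orbit is ω₂ = √(μ/r₂³) = 5.78064×10^-9 rad/s.
Angle swept by the target during transfer: ω₂·t = 1.4566 rad = 83.46°.
Arrival is 180° from departure on the ellipse, so φ = 180° − 83.46° = 96.5°.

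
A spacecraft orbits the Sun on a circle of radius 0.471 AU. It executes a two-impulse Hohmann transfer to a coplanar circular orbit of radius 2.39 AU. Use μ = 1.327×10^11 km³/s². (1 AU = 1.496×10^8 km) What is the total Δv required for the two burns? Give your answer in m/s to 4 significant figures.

Δv = 20910 m/s

In km: r₁ = 0.471 × 1.496×10^8 = 7.04616×10^7 km; r₂ = 2.39 × 1.496×10^8 = 3.57544×10^8 km.
Semi-major axis of the transfer orbit: a_t = (7.04616×10^7 + 3.57544×10^8)/2 = 2.140028×10^8 km.
Circular speed at r₁: v₁ = √(μ/r₁) = √(1.327×10^11/7.04616×10^7) = 43.397 km/s.
Transfer-orbit speed at r₁ (vis-viva): v_p = √[μ(2/r₁ − 1/a_t)] = 56.094 km/s.
First burn Δv₁ = |v_p − v₁| = 12.70 km/s.
At r₂, v₂ = √(μ/r₂) = 19.265 km/s.
Transfer-orbit speed at r₂: v_a = √[μ(2/r₂ − 1/a_t)] = 11.054 km/s.
Second burn Δv₂ = |v₂ − v_a| = 8.211 km/s.
Total Δv = Δv₁ + Δv₂ = 20.91 km/s.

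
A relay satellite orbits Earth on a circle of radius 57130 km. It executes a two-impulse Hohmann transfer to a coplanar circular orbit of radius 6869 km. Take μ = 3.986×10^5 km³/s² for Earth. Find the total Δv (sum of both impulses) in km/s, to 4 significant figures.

Transfer-ellipse semi-major axis a_t = (r₁ + r₂)/2 = (57130 + 6869)/2 = 31999.5 km.
At r₁ the circular-orbit speed is v₁ = √(μ/r₁) = 2.6414 km/s.
Transfer-orbit speed at r₁ (v² = μ(2/r − 1/a)): v_a = √[μ(2/r₁ − 1/a_t)] = 1.2238 km/s.
First burn Δv₁ = |v_a − v₁| = 1.4176 km/s.
At r₂, v₂ = √(μ/r₂) = 7.61767 km/s.
Transfer-orbit speed at r₂: v_p = √[μ(2/r₂ − 1/a_t)] = 10.1785 km/s.
Second burn Δv₂ = |v₂ − v_p| = 2.5608 km/s.
Total Δv = Δv₁ + Δv₂ = 3.978 km/s.

Δv = 3.978 km/s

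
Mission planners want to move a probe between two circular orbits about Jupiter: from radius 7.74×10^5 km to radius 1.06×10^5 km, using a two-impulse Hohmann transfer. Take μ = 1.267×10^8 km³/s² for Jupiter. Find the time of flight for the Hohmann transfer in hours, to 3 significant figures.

t = 22.6 hours

Transfer-ellipse semi-major axis a_t = (r₁ + r₂)/2 = (7.740×10^5 + 1.060×10^5)/2 = 4.400×10^5 km.
By Kepler's third law the transfer-orbit period is T = 2π√(a_t³/μ), so t = T/2 = 81460 s.
Converting: 81460 s ÷ 3600 s/hour = 22.6 hours.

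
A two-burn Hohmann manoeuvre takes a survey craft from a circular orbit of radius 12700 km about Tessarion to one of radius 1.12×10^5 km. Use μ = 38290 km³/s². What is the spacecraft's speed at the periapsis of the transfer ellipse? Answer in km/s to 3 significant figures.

Semi-major axis of the transfer orbit: a_t = (12700 + 1.120×10^5)/2 = 62350 km.
The periapsis of the transfer ellipse is at r = 12700 km.
Applying v² = μ(2/r − 1/a_t): v = 2.327 km/s.

v = 2.33 km/s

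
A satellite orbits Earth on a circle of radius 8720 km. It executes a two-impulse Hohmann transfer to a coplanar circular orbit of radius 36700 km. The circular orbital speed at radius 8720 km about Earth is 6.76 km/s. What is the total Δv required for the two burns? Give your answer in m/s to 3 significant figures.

Δv = 3090 m/s

From the circular-orbit relation v² = μ/r at r = 8720 km: μ = v²r = (6.76)² × 8720 = 3.98483×10^5 km³/s².
Semi-major axis of the transfer orbit: a_t = (8720 + 36700)/2 = 22710 km.
Circular speed at r₁: v₁ = √(μ/r₁) = √(3.98483×10^5/8720) = 6.760 km/s.
On the transfer ellipse at r₁, vis-viva equation gives v_p = √[μ(2/r₁ − 1/a_t)] = 8.594 km/s.
First burn Δv₁ = |v_p − v₁| = 1.834 km/s.
At r₂, v₂ = √(μ/r₂) = 3.295 km/s.
Transfer-orbit speed at r₂: v_a = √[μ(2/r₂ − 1/a_t)] = 2.042 km/s.
Second burn Δv₂ = |v₂ − v_a| = 1.253 km/s.
Total Δv = Δv₁ + Δv₂ = 3.087 km/s.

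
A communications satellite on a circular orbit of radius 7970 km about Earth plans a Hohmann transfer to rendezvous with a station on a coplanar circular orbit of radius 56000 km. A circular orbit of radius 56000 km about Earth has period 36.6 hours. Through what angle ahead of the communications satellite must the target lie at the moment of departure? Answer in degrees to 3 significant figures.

φ = 102°

From Kepler's third law T² = 4π²r³/μ at r = 56000 km, T = 36.6 hours = 36.6 × 3600 s = 1.3176×10^5 s: μ = 4π²r³/T² = 3.99353×10^5 km³/s².
The Hohmann ellipse has a_t = (r₁ + r₂)/2 = 31985 km.
The half-period of the transfer ellipse is t = π√(a_t³/μ) = 28437 s.
The target's mean motion on its circular orbit is ω₂ = √(μ/r₂³) = 4.7687×10^-5 rad/s.
Angle swept by the target during transfer: ω₂·t = 1.3561 rad = 77.70°.
Arrival is 180° from departure on the ellipse, so φ = 180° − 77.70° = 102°.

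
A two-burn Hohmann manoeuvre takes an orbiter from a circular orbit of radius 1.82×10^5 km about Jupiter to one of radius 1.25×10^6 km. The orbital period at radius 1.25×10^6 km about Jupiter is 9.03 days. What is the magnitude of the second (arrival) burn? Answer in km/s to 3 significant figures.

From Kepler's third law T² = 4π²r³/μ at r = 1.25×10^6 km, T = 9.03 days = 9.03 × 86400 s = 7.80192×10^5 s: μ = 4π²r³/T² = 1.26674×10^8 km³/s².
Semi-major axis of the transfer orbit: a_t = (1.820×10^5 + 1.250×10^6)/2 = 7.160×10^5 km.
Circular speed at r = 1.250×10^6 km: v_c = √(μ/r) = 10.0667 km/s.
Vis-viva on the transfer ellipse at r = 1.250×10^6 km gives v_t = √[μ(2/r − 1/a_t)] = 5.07537 km/s.
Δv₂ = |v_t − v_c| = |5.07537 − 10.0667| = 4.991 km/s.

Δv₂ = 4.99 km/s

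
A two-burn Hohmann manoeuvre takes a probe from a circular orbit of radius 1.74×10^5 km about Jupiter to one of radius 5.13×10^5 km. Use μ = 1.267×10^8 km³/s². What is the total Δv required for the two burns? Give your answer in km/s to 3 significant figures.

Transfer-ellipse semi-major axis a_t = (r₁ + r₂)/2 = (1.740×10^5 + 5.130×10^5)/2 = 3.435×10^5 km.
Circular speed at r₁: v₁ = √(μ/r₁) = √(1.267×10^8/1.740×10^5) = 26.9845 km/s.
Transfer-orbit speed at r₁ (vis-viva equation): v_p = √[μ(2/r₁ − 1/a_t)] = 32.9768 km/s.
First burn Δv₁ = |v_p − v₁| = 5.992 km/s.
At r₂, v₂ = √(μ/r₂) = 15.72 km/s.
Transfer-orbit speed at r₂: v_a = √[μ(2/r₂ − 1/a_t)] = 11.19 km/s.
Second burn Δv₂ = |v₂ − v_a| = 4.530 km/s.
Total Δv = Δv₁ + Δv₂ = 10.52 km/s.

Δv = 10.5 km/s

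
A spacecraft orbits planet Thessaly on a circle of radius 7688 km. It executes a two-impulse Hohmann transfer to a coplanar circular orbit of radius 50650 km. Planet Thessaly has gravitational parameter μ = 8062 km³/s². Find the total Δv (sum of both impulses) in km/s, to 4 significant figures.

Δv = 0.5195 km/s

Transfer-ellipse semi-major axis a_t = (r₁ + r₂)/2 = (7688 + 50650)/2 = 29169 km.
At r₁ the circular-orbit speed is v₁ = √(μ/r₁) = 1.0240 km/s.
On the transfer ellipse at r₁, vis-viva equation gives v_p = √[μ(2/r₁ − 1/a_t)] = 1.3494 km/s.
First burn Δv₁ = |v_p − v₁| = 0.3254 km/s.
At r₂, v₂ = √(μ/r₂) = 0.39896 km/s.
Transfer-orbit speed at r₂: v_a = √[μ(2/r₂ − 1/a_t)] = 0.20482 km/s.
Second burn Δv₂ = |v₂ − v_a| = 0.1941 km/s.
Total Δv = Δv₁ + Δv₂ = 0.5195 km/s.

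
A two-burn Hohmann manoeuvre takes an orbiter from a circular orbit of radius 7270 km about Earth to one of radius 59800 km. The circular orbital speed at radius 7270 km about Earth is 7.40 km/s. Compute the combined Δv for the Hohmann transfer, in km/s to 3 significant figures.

From the circular-orbit relation v² = μ/r at r = 7270 km: μ = v²r = (7.40)² × 7270 = 3.98105×10^5 km³/s².
Semi-major axis of the transfer orbit: a_t = (7270 + 59800)/2 = 33535 km.
At r₁ the circular-orbit speed is v₁ = √(μ/r₁) = 7.400 km/s.
Transfer-orbit speed at r₁ (vis-viva equation): v_p = √[μ(2/r₁ − 1/a_t)] = 9.882 km/s.
First burn Δv₁ = |v_p − v₁| = 2.482 km/s.
At r₂, v₂ = √(μ/r₂) = 2.580 km/s.
Transfer-orbit speed at r₂: v_a = √[μ(2/r₂ − 1/a_t)] = 1.201 km/s.
Second burn Δv₂ = |v₂ − v_a| = 1.379 km/s.
Δv = Δv₁ + Δv₂ = 2.482 + 1.379 = 3.861 km/s.

Δv = 3.86 km/s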